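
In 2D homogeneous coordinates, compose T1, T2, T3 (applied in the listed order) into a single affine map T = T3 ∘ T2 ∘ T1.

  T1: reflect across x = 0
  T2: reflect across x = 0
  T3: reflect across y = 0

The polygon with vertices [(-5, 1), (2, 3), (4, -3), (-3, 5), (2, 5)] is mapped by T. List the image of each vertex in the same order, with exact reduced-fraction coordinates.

T1 reflect across x = 0: (-5, 1) → (5, 1); (2, 3) → (-2, 3); (4, -3) → (-4, -3); (-3, 5) → (3, 5); (2, 5) → (-2, 5)
T2 reflect across x = 0: (5, 1) → (-5, 1); (-2, 3) → (2, 3); (-4, -3) → (4, -3); (3, 5) → (-3, 5); (-2, 5) → (2, 5)
T3 reflect across y = 0: (-5, 1) → (-5, -1); (2, 3) → (2, -3); (4, -3) → (4, 3); (-3, 5) → (-3, -5); (2, 5) → (2, -5)

image vertices: (-5, -1), (2, -3), (4, 3), (-3, -5), (2, -5)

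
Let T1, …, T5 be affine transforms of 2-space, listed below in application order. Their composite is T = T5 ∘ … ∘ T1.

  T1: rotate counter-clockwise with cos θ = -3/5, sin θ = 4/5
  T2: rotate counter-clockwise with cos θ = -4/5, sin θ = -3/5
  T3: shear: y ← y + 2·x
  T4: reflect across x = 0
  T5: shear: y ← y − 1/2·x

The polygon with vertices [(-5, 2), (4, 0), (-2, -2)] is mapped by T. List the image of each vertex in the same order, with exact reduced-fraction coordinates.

image vertices: (106/25, -182/25), (-96/25, 212/25), (62/25, -189/25)

T1 rotate counter-clockwise with cos θ = -3/5, sin θ = 4/5: (-5, 2) → (7/5, -26/5); (4, 0) → (-12/5, 16/5); (-2, -2) → (14/5, -2/5)
T2 rotate counter-clockwise with cos θ = -4/5, sin θ = -3/5: (7/5, -26/5) → (-106/25, 83/25); (-12/5, 16/5) → (96/25, -28/25); (14/5, -2/5) → (-62/25, -34/25)
T3 shear: y ← y + 2·x: (-106/25, 83/25) → (-106/25, -129/25); (96/25, -28/25) → (96/25, 164/25); (-62/25, -34/25) → (-62/25, -158/25)
T4 reflect across x = 0: (-106/25, -129/25) → (106/25, -129/25); (96/25, 164/25) → (-96/25, 164/25); (-62/25, -158/25) → (62/25, -158/25)
T5 shear: y ← y − 1/2·x: (106/25, -129/25) → (106/25, -182/25); (-96/25, 164/25) → (-96/25, 212/25); (62/25, -158/25) → (62/25, -189/25)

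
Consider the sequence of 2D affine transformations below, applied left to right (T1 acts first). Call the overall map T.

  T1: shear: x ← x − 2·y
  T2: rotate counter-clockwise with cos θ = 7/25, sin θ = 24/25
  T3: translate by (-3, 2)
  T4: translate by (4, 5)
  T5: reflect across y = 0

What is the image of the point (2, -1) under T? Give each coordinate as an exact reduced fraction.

T(p) = (77/25, -264/25)

T1 shear: x ← x − 2·y: (2, -1) → (4, -1)
T2 rotate counter-clockwise with cos θ = 7/25, sin θ = 24/25: (4, -1) → (52/25, 89/25)
T3 translate by (-3, 2): (52/25, 89/25) → (-23/25, 139/25)
T4 translate by (4, 5): (-23/25, 139/25) → (77/25, 264/25)
T5 reflect across y = 0: (77/25, 264/25) → (77/25, -264/25)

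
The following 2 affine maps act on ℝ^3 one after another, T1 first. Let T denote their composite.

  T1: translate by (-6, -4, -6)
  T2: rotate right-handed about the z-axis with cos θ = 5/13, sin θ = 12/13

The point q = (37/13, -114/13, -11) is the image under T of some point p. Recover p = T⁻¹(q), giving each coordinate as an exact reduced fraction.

T1 = [1 0 0 -6; 0 1 0 -4; 0 0 1 -6; 0 0 0 1]
T2·T1 = [5/13 -12/13 0 18/13; 12/13 5/13 0 -92/13; 0 0 1 -6; 0 0 0 1]
det M = 1; M⁻¹ = [5/13 12/13 0 6; -12/13 5/13 0 4; 0 0 1 6; 0 0 0 1]
M⁻¹ · (37/13, -114/13, -11)ᵀ = (-1, -2, -5)ᵀ

p = (-1, -2, -5)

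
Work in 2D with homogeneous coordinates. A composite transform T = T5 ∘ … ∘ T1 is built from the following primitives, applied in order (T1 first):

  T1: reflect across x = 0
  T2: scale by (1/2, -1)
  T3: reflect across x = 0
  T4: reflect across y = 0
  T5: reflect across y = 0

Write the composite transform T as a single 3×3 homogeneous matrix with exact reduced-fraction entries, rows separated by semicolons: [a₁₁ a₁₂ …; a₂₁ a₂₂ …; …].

T1 = [-1 0 0; 0 1 0; 0 0 1]
T2·T1 = [-1/2 0 0; 0 -1 0; 0 0 1]
T3·…·T1 = [1/2 0 0; 0 -1 0; 0 0 1]
T4·…·T1 = [1/2 0 0; 0 1 0; 0 0 1]
T5·…·T1 = [1/2 0 0; 0 -1 0; 0 0 1]

T = [1/2 0 0; 0 -1 0; 0 0 1]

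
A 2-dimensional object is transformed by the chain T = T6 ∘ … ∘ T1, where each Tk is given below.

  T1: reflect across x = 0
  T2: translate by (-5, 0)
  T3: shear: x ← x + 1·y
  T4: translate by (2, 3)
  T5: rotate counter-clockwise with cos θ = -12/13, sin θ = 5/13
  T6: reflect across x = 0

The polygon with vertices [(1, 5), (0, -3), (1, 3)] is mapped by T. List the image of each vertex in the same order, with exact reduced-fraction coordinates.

image vertices: (4, -7), (-72/13, -30/13), (18/13, -77/13)

T1 reflect across x = 0: (1, 5) → (-1, 5); (0, -3) → (0, -3); (1, 3) → (-1, 3)
T2 translate by (-5, 0): (-1, 5) → (-6, 5); (0, -3) → (-5, -3); (-1, 3) → (-6, 3)
T3 shear: x ← x + 1·y: (-6, 5) → (-1, 5); (-5, -3) → (-8, -3); (-6, 3) → (-3, 3)
T4 translate by (2, 3): (-1, 5) → (1, 8); (-8, -3) → (-6, 0); (-3, 3) → (-1, 6)
T5 rotate counter-clockwise with cos θ = -12/13, sin θ = 5/13: (1, 8) → (-4, -7); (-6, 0) → (72/13, -30/13); (-1, 6) → (-18/13, -77/13)
T6 reflect across x = 0: (-4, -7) → (4, -7); (72/13, -30/13) → (-72/13, -30/13); (-18/13, -77/13) → (18/13, -77/13)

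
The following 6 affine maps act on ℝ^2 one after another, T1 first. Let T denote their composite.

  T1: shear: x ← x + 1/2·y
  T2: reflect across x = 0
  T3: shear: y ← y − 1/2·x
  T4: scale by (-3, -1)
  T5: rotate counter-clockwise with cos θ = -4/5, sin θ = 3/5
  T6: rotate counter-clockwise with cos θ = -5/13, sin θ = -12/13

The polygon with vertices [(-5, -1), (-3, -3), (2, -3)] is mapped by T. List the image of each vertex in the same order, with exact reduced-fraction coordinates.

image vertices: (-4191/260, -669/130), (-3717/260, -303/130), (-27/260, 407/130)

T1 shear: x ← x + 1/2·y: (-5, -1) → (-11/2, -1); (-3, -3) → (-9/2, -3); (2, -3) → (1/2, -3)
T2 reflect across x = 0: (-11/2, -1) → (11/2, -1); (-9/2, -3) → (9/2, -3); (1/2, -3) → (-1/2, -3)
T3 shear: y ← y − 1/2·x: (11/2, -1) → (11/2, -15/4); (9/2, -3) → (9/2, -21/4); (-1/2, -3) → (-1/2, -11/4)
T4 scale by (-3, -1): (11/2, -15/4) → (-33/2, 15/4); (9/2, -21/4) → (-27/2, 21/4); (-1/2, -11/4) → (3/2, 11/4)
T5 rotate counter-clockwise with cos θ = -4/5, sin θ = 3/5: (-33/2, 15/4) → (219/20, -129/10); (-27/2, 21/4) → (153/20, -123/10); (3/2, 11/4) → (-57/20, -13/10)
T6 rotate counter-clockwise with cos θ = -5/13, sin θ = -12/13: (219/20, -129/10) → (-4191/260, -669/130); (153/20, -123/10) → (-3717/260, -303/130); (-57/20, -13/10) → (-27/260, 407/130)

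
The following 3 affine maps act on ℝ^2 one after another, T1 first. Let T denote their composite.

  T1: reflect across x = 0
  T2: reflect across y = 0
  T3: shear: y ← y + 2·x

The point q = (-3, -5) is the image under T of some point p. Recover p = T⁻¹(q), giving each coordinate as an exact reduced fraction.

T1 = [-1 0 0; 0 1 0; 0 0 1]
T2·T1 = [-1 0 0; 0 -1 0; 0 0 1]
T3·…·T1 = [-1 0 0; -2 -1 0; 0 0 1]
det M = 1; M⁻¹ = [-1 0 0; 2 -1 0; 0 0 1]
M⁻¹ · (-3, -5)ᵀ = (3, -1)ᵀ

p = (3, -1)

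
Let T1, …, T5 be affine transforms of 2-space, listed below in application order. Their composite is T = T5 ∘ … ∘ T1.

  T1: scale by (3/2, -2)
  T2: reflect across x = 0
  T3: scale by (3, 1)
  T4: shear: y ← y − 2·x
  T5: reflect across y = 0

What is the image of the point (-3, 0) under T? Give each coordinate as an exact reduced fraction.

T1 scale by (3/2, -2): (-3, 0) → (-9/2, 0)
T2 reflect across x = 0: (-9/2, 0) → (9/2, 0)
T3 scale by (3, 1): (9/2, 0) → (27/2, 0)
T4 shear: y ← y − 2·x: (27/2, 0) → (27/2, -27)
T5 reflect across y = 0: (27/2, -27) → (27/2, 27)

T(p) = (27/2, 27)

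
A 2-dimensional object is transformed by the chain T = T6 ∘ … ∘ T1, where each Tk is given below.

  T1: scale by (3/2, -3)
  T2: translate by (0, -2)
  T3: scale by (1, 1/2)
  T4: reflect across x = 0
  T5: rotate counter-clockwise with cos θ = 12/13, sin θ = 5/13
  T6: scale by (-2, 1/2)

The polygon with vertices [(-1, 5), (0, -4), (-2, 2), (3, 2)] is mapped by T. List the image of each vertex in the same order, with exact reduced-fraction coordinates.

image vertices: (-121/13, -189/52), (50/13, 30/13), (-112/13, -33/26), (68/13, -141/52)

T1 scale by (3/2, -3): (-1, 5) → (-3/2, -15); (0, -4) → (0, 12); (-2, 2) → (-3, -6); (3, 2) → (9/2, -6)
T2 translate by (0, -2): (-3/2, -15) → (-3/2, -17); (0, 12) → (0, 10); (-3, -6) → (-3, -8); (9/2, -6) → (9/2, -8)
T3 scale by (1, 1/2): (-3/2, -17) → (-3/2, -17/2); (0, 10) → (0, 5); (-3, -8) → (-3, -4); (9/2, -8) → (9/2, -4)
T4 reflect across x = 0: (-3/2, -17/2) → (3/2, -17/2); (0, 5) → (0, 5); (-3, -4) → (3, -4); (9/2, -4) → (-9/2, -4)
T5 rotate counter-clockwise with cos θ = 12/13, sin θ = 5/13: (3/2, -17/2) → (121/26, -189/26); (0, 5) → (-25/13, 60/13); (3, -4) → (56/13, -33/13); (-9/2, -4) → (-34/13, -141/26)
T6 scale by (-2, 1/2): (121/26, -189/26) → (-121/13, -189/52); (-25/13, 60/13) → (50/13, 30/13); (56/13, -33/13) → (-112/13, -33/26); (-34/13, -141/26) → (68/13, -141/52)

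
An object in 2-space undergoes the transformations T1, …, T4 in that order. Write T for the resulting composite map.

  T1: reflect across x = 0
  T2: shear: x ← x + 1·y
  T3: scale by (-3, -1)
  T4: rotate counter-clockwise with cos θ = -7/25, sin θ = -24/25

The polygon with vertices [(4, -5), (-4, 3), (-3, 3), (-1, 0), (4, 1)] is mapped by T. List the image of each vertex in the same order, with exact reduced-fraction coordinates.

T1 reflect across x = 0: (4, -5) → (-4, -5); (-4, 3) → (4, 3); (-3, 3) → (3, 3); (-1, 0) → (1, 0); (4, 1) → (-4, 1)
T2 shear: x ← x + 1·y: (-4, -5) → (-9, -5); (4, 3) → (7, 3); (3, 3) → (6, 3); (1, 0) → (1, 0); (-4, 1) → (-3, 1)
T3 scale by (-3, -1): (-9, -5) → (27, 5); (7, 3) → (-21, -3); (6, 3) → (-18, -3); (1, 0) → (-3, 0); (-3, 1) → (9, -1)
T4 rotate counter-clockwise with cos θ = -7/25, sin θ = -24/25: (27, 5) → (-69/25, -683/25); (-21, -3) → (3, 21); (-18, -3) → (54/25, 453/25); (-3, 0) → (21/25, 72/25); (9, -1) → (-87/25, -209/25)

image vertices: (-69/25, -683/25), (3, 21), (54/25, 453/25), (21/25, 72/25), (-87/25, -209/25)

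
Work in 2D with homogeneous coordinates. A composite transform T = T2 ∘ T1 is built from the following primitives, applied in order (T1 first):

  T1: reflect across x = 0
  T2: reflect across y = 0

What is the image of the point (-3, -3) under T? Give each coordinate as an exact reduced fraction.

T(p) = (3, 3)

T1 reflect across x = 0: (-3, -3) → (3, -3)
T2 reflect across y = 0: (3, -3) → (3, 3)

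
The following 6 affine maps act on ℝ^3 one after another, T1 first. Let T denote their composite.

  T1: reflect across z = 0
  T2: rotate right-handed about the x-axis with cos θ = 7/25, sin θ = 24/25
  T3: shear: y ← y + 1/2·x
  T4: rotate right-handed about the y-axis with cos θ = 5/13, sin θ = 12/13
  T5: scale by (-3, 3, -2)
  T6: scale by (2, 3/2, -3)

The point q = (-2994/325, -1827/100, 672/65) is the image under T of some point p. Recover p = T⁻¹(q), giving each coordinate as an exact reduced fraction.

T1 = [1 0 0 0; 0 1 0 0; 0 0 -1 0; 0 0 0 1]
T2·T1 = [1 0 0 0; 0 7/25 24/25 0; 0 24/25 -7/25 0; 0 0 0 1]
T3·…·T1 = [1 0 0 0; 1/2 7/25 24/25 0; 0 24/25 -7/25 0; 0 0 0 1]
T4·…·T1 = [5/13 288/325 -84/325 0; 1/2 7/25 24/25 0; -12/13 24/65 -7/65 0; 0 0 0 1]
T5·…·T1 = [-15/13 -864/325 252/325 0; 3/2 21/25 72/25 0; 24/13 -48/65 14/65 0; 0 0 0 1]
T6·…·T1 = [-30/13 -1728/325 504/325 0; 9/4 63/50 108/25 0; -72/13 144/65 -42/65 0; 0 0 0 1]
det M = 162; M⁻¹ = [-5/78 0 -2/13 0; -541/3900 14/225 27/325 0; 24/325 16/75 109/1950 0; 0 0 0 1]
M⁻¹ · (-2994/325, -1827/100, 672/65)ᵀ = (-1, 1, -4)ᵀ

p = (-1, 1, -4)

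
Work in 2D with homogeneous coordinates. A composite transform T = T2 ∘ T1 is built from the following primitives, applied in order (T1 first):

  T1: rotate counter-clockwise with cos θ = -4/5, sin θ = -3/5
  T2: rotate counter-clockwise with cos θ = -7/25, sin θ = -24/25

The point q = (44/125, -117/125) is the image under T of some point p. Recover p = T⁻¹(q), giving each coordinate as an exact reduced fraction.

T1 = [-4/5 3/5 0; -3/5 -4/5 0; 0 0 1]
T2·T1 = [-44/125 -117/125 0; 117/125 -44/125 0; 0 0 1]
det M = 1; M⁻¹ = [-44/125 117/125 0; -117/125 -44/125 0; 0 0 1]
M⁻¹ · (44/125, -117/125)ᵀ = (-1, 0)ᵀ

p = (-1, 0)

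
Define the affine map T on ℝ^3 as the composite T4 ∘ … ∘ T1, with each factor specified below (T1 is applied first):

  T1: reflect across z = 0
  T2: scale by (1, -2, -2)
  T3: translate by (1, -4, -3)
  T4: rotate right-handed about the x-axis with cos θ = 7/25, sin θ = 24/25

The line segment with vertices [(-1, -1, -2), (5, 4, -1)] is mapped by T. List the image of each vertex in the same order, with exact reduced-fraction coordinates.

image vertices: (0, 154/25, -97/25), (6, 36/25, -323/25)

T1 reflect across z = 0: (-1, -1, -2) → (-1, -1, 2); (5, 4, -1) → (5, 4, 1)
T2 scale by (1, -2, -2): (-1, -1, 2) → (-1, 2, -4); (5, 4, 1) → (5, -8, -2)
T3 translate by (1, -4, -3): (-1, 2, -4) → (0, -2, -7); (5, -8, -2) → (6, -12, -5)
T4 rotate right-handed about the x-axis with cos θ = 7/25, sin θ = 24/25: (0, -2, -7) → (0, 154/25, -97/25); (6, -12, -5) → (6, 36/25, -323/25)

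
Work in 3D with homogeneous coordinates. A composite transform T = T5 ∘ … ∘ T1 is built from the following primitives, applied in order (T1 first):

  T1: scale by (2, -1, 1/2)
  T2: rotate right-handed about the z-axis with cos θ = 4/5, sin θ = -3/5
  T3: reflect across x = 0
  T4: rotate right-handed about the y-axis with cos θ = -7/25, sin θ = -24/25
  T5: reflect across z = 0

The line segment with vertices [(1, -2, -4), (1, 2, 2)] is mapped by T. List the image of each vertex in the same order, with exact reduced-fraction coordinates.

image vertices: (338/125, 2/5, 266/125), (-106/125, -14/5, 83/125)

T1 scale by (2, -1, 1/2): (1, -2, -4) → (2, 2, -2); (1, 2, 2) → (2, -2, 1)
T2 rotate right-handed about the z-axis with cos θ = 4/5, sin θ = -3/5: (2, 2, -2) → (14/5, 2/5, -2); (2, -2, 1) → (2/5, -14/5, 1)
T3 reflect across x = 0: (14/5, 2/5, -2) → (-14/5, 2/5, -2); (2/5, -14/5, 1) → (-2/5, -14/5, 1)
T4 rotate right-handed about the y-axis with cos θ = -7/25, sin θ = -24/25: (-14/5, 2/5, -2) → (338/125, 2/5, -266/125); (-2/5, -14/5, 1) → (-106/125, -14/5, -83/125)
T5 reflect across z = 0: (338/125, 2/5, -266/125) → (338/125, 2/5, 266/125); (-106/125, -14/5, -83/125) → (-106/125, -14/5, 83/125)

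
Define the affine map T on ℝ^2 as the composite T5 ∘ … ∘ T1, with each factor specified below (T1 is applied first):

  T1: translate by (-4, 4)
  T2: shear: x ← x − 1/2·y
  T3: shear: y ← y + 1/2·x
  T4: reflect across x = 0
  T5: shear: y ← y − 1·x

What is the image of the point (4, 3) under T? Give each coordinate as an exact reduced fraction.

T1 translate by (-4, 4): (4, 3) → (0, 7)
T2 shear: x ← x − 1/2·y: (0, 7) → (-7/2, 7)
T3 shear: y ← y + 1/2·x: (-7/2, 7) → (-7/2, 21/4)
T4 reflect across x = 0: (-7/2, 21/4) → (7/2, 21/4)
T5 shear: y ← y − 1·x: (7/2, 21/4) → (7/2, 7/4)

T(p) = (7/2, 7/4)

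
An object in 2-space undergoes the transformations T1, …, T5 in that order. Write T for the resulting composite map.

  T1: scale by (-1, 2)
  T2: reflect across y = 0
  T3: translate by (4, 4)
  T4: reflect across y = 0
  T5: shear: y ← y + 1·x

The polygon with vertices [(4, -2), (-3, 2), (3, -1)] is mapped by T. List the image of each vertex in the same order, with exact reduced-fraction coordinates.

T1 scale by (-1, 2): (4, -2) → (-4, -4); (-3, 2) → (3, 4); (3, -1) → (-3, -2)
T2 reflect across y = 0: (-4, -4) → (-4, 4); (3, 4) → (3, -4); (-3, -2) → (-3, 2)
T3 translate by (4, 4): (-4, 4) → (0, 8); (3, -4) → (7, 0); (-3, 2) → (1, 6)
T4 reflect across y = 0: (0, 8) → (0, -8); (7, 0) → (7, 0); (1, 6) → (1, -6)
T5 shear: y ← y + 1·x: (0, -8) → (0, -8); (7, 0) → (7, 7); (1, -6) → (1, -5)

image vertices: (0, -8), (7, 7), (1, -5)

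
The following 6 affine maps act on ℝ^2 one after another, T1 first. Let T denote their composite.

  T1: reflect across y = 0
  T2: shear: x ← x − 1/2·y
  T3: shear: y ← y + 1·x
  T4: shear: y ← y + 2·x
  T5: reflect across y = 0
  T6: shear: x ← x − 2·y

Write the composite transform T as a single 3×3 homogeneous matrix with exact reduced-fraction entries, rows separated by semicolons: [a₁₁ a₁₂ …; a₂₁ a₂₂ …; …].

T1 = [1 0 0; 0 -1 0; 0 0 1]
T2·T1 = [1 1/2 0; 0 -1 0; 0 0 1]
T3·…·T1 = [1 1/2 0; 1 -1/2 0; 0 0 1]
T4·…·T1 = [1 1/2 0; 3 1/2 0; 0 0 1]
T5·…·T1 = [1 1/2 0; -3 -1/2 0; 0 0 1]
T6·…·T1 = [7 3/2 0; -3 -1/2 0; 0 0 1]

T = [7 3/2 0; -3 -1/2 0; 0 0 1]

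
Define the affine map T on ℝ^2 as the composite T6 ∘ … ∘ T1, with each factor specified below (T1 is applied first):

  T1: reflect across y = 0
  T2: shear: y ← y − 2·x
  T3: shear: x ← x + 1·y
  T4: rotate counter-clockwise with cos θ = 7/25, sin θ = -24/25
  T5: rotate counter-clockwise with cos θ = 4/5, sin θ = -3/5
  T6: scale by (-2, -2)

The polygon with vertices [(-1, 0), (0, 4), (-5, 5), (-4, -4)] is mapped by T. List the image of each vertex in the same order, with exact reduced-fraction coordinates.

T1 reflect across y = 0: (-1, 0) → (-1, 0); (0, 4) → (0, -4); (-5, 5) → (-5, -5); (-4, -4) → (-4, 4)
T2 shear: y ← y − 2·x: (-1, 0) → (-1, 2); (0, -4) → (0, -4); (-5, -5) → (-5, 5); (-4, 4) → (-4, 12)
T3 shear: x ← x + 1·y: (-1, 2) → (1, 2); (0, -4) → (-4, -4); (-5, 5) → (0, 5); (-4, 12) → (8, 12)
T4 rotate counter-clockwise with cos θ = 7/25, sin θ = -24/25: (1, 2) → (11/5, -2/5); (-4, -4) → (-124/25, 68/25); (0, 5) → (24/5, 7/5); (8, 12) → (344/25, -108/25)
T5 rotate counter-clockwise with cos θ = 4/5, sin θ = -3/5: (11/5, -2/5) → (38/25, -41/25); (-124/25, 68/25) → (-292/125, 644/125); (24/5, 7/5) → (117/25, -44/25); (344/25, -108/25) → (1052/125, -1464/125)
T6 scale by (-2, -2): (38/25, -41/25) → (-76/25, 82/25); (-292/125, 644/125) → (584/125, -1288/125); (117/25, -44/25) → (-234/25, 88/25); (1052/125, -1464/125) → (-2104/125, 2928/125)

image vertices: (-76/25, 82/25), (584/125, -1288/125), (-234/25, 88/25), (-2104/125, 2928/125)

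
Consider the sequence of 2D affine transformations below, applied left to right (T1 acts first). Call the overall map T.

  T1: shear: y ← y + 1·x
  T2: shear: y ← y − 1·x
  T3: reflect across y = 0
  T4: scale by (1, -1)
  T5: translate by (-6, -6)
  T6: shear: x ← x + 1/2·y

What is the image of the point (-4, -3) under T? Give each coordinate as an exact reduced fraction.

T(p) = (-29/2, -9)

T1 shear: y ← y + 1·x: (-4, -3) → (-4, -7)
T2 shear: y ← y − 1·x: (-4, -7) → (-4, -3)
T3 reflect across y = 0: (-4, -3) → (-4, 3)
T4 scale by (1, -1): (-4, 3) → (-4, -3)
T5 translate by (-6, -6): (-4, -3) → (-10, -9)
T6 shear: x ← x + 1/2·y: (-10, -9) → (-29/2, -9)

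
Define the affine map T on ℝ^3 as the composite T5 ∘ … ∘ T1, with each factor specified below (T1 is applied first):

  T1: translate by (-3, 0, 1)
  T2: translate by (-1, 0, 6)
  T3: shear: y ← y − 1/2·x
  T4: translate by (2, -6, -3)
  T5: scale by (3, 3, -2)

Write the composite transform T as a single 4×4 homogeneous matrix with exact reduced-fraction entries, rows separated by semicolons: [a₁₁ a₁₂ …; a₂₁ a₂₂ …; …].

T = [3 0 0 -6; -3/2 3 0 -12; 0 0 -2 -8; 0 0 0 1]

T1 = [1 0 0 -3; 0 1 0 0; 0 0 1 1; 0 0 0 1]
T2·T1 = [1 0 0 -4; 0 1 0 0; 0 0 1 7; 0 0 0 1]
T3·…·T1 = [1 0 0 -4; -1/2 1 0 2; 0 0 1 7; 0 0 0 1]
T4·…·T1 = [1 0 0 -2; -1/2 1 0 -4; 0 0 1 4; 0 0 0 1]
T5·…·T1 = [3 0 0 -6; -3/2 3 0 -12; 0 0 -2 -8; 0 0 0 1]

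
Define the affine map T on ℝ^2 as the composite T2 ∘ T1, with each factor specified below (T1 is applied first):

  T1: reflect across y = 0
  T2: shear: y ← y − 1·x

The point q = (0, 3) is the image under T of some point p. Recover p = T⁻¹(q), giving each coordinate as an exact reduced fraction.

p = (0, -3)

T1 = [1 0 0; 0 -1 0; 0 0 1]
T2·T1 = [1 0 0; -1 -1 0; 0 0 1]
det M = -1; M⁻¹ = [1 0 0; -1 -1 0; 0 0 1]
M⁻¹ · (0, 3)ᵀ = (0, -3)ᵀ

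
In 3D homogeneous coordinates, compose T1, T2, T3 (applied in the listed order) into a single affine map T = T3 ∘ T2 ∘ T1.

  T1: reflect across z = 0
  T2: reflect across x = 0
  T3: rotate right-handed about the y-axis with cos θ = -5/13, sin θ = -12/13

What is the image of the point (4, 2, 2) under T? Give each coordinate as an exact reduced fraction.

T1 reflect across z = 0: (4, 2, 2) → (4, 2, -2)
T2 reflect across x = 0: (4, 2, -2) → (-4, 2, -2)
T3 rotate right-handed about the y-axis with cos θ = -5/13, sin θ = -12/13: (-4, 2, -2) → (44/13, 2, -38/13)

T(p) = (44/13, 2, -38/13)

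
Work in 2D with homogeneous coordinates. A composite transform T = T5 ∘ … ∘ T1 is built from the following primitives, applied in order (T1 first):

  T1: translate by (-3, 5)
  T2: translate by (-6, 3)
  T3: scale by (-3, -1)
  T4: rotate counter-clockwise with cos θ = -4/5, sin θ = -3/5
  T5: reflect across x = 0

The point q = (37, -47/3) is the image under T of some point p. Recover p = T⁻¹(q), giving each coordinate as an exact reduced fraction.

T1 = [1 0 -3; 0 1 5; 0 0 1]
T2·T1 = [1 0 -9; 0 1 8; 0 0 1]
T3·…·T1 = [-3 0 27; 0 -1 -8; 0 0 1]
T4·…·T1 = [12/5 -3/5 -132/5; 9/5 4/5 -49/5; 0 0 1]
T5·…·T1 = [-12/5 3/5 132/5; 9/5 4/5 -49/5; 0 0 1]
det M = -3; M⁻¹ = [-4/15 1/5 9; 3/5 4/5 -8; 0 0 1]
M⁻¹ · (37, -47/3)ᵀ = (-4, 5/3)ᵀ

p = (-4, 5/3)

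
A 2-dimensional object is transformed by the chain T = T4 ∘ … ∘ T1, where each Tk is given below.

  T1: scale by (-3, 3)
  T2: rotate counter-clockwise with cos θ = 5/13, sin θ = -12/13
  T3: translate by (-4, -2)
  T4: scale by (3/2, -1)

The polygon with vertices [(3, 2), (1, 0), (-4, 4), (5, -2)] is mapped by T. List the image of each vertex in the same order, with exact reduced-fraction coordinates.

image vertices: (-75/26, -112/13), (-201/26, -10/13), (228/13, 110/13), (-597/26, -124/13)

T1 scale by (-3, 3): (3, 2) → (-9, 6); (1, 0) → (-3, 0); (-4, 4) → (12, 12); (5, -2) → (-15, -6)
T2 rotate counter-clockwise with cos θ = 5/13, sin θ = -12/13: (-9, 6) → (27/13, 138/13); (-3, 0) → (-15/13, 36/13); (12, 12) → (204/13, -84/13); (-15, -6) → (-147/13, 150/13)
T3 translate by (-4, -2): (27/13, 138/13) → (-25/13, 112/13); (-15/13, 36/13) → (-67/13, 10/13); (204/13, -84/13) → (152/13, -110/13); (-147/13, 150/13) → (-199/13, 124/13)
T4 scale by (3/2, -1): (-25/13, 112/13) → (-75/26, -112/13); (-67/13, 10/13) → (-201/26, -10/13); (152/13, -110/13) → (228/13, 110/13); (-199/13, 124/13) → (-597/26, -124/13)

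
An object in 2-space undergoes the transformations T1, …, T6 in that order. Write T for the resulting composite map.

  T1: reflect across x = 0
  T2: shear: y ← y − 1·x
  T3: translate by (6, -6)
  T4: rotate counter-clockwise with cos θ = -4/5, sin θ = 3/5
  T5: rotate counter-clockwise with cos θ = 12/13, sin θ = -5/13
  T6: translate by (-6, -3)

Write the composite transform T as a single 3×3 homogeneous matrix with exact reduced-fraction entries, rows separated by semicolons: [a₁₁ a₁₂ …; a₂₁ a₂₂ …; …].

T1 = [-1 0 0; 0 1 0; 0 0 1]
T2·T1 = [-1 0 0; 1 1 0; 0 0 1]
T3·…·T1 = [-1 0 6; 1 1 -6; 0 0 1]
T4·…·T1 = [1/5 -3/5 -6/5; -7/5 -4/5 42/5; 0 0 1]
T5·…·T1 = [-23/65 -56/65 138/65; -89/65 -33/65 534/65; 0 0 1]
T6·…·T1 = [-23/65 -56/65 -252/65; -89/65 -33/65 339/65; 0 0 1]

T = [-23/65 -56/65 -252/65; -89/65 -33/65 339/65; 0 0 1]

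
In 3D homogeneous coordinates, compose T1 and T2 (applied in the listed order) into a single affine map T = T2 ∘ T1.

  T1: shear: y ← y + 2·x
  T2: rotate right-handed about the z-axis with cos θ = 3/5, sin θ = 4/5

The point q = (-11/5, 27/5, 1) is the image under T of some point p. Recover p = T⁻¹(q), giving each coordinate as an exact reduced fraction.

p = (3, -1, 1)

T1 = [1 0 0 0; 2 1 0 0; 0 0 1 0; 0 0 0 1]
T2·T1 = [-1 -4/5 0 0; 2 3/5 0 0; 0 0 1 0; 0 0 0 1]
det M = 1; M⁻¹ = [3/5 4/5 0 0; -2 -1 0 0; 0 0 1 0; 0 0 0 1]
M⁻¹ · (-11/5, 27/5, 1)ᵀ = (3, -1, 1)ᵀ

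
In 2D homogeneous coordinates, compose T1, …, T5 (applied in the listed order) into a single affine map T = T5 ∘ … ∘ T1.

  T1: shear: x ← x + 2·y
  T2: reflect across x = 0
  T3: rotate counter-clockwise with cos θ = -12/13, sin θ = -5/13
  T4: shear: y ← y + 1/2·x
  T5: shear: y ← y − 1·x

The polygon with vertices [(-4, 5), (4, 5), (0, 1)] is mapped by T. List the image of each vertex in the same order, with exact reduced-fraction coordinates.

T1 shear: x ← x + 2·y: (-4, 5) → (6, 5); (4, 5) → (14, 5); (0, 1) → (2, 1)
T2 reflect across x = 0: (6, 5) → (-6, 5); (14, 5) → (-14, 5); (2, 1) → (-2, 1)
T3 rotate counter-clockwise with cos θ = -12/13, sin θ = -5/13: (-6, 5) → (97/13, -30/13); (-14, 5) → (193/13, 10/13); (-2, 1) → (29/13, -2/13)
T4 shear: y ← y + 1/2·x: (97/13, -30/13) → (97/13, 37/26); (193/13, 10/13) → (193/13, 213/26); (29/13, -2/13) → (29/13, 25/26)
T5 shear: y ← y − 1·x: (97/13, 37/26) → (97/13, -157/26); (193/13, 213/26) → (193/13, -173/26); (29/13, 25/26) → (29/13, -33/26)

image vertices: (97/13, -157/26), (193/13, -173/26), (29/13, -33/26)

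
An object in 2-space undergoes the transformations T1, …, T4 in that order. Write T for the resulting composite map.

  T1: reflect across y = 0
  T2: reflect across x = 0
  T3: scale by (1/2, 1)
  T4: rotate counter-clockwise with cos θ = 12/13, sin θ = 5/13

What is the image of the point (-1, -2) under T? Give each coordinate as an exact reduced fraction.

T1 reflect across y = 0: (-1, -2) → (-1, 2)
T2 reflect across x = 0: (-1, 2) → (1, 2)
T3 scale by (1/2, 1): (1, 2) → (1/2, 2)
T4 rotate counter-clockwise with cos θ = 12/13, sin θ = 5/13: (1/2, 2) → (-4/13, 53/26)

T(p) = (-4/13, 53/26)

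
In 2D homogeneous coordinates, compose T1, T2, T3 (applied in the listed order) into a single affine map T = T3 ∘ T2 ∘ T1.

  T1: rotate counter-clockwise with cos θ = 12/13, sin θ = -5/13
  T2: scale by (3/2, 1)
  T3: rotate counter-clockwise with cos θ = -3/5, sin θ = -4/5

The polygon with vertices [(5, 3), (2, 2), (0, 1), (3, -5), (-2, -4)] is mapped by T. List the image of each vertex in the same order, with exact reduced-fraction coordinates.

image vertices: (-587/130, -483/65), (-97/65, -246/65), (51/130, -66/65), (-699/130, 159/65), (46/65, 378/65)

T1 rotate counter-clockwise with cos θ = 12/13, sin θ = -5/13: (5, 3) → (75/13, 11/13); (2, 2) → (34/13, 14/13); (0, 1) → (5/13, 12/13); (3, -5) → (11/13, -75/13); (-2, -4) → (-44/13, -38/13)
T2 scale by (3/2, 1): (75/13, 11/13) → (225/26, 11/13); (34/13, 14/13) → (51/13, 14/13); (5/13, 12/13) → (15/26, 12/13); (11/13, -75/13) → (33/26, -75/13); (-44/13, -38/13) → (-66/13, -38/13)
T3 rotate counter-clockwise with cos θ = -3/5, sin θ = -4/5: (225/26, 11/13) → (-587/130, -483/65); (51/13, 14/13) → (-97/65, -246/65); (15/26, 12/13) → (51/130, -66/65); (33/26, -75/13) → (-699/130, 159/65); (-66/13, -38/13) → (46/65, 378/65)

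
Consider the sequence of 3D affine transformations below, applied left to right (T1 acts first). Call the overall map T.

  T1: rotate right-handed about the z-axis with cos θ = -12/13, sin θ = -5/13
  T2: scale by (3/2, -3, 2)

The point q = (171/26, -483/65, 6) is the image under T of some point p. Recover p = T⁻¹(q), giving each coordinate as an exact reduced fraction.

T1 = [-12/13 5/13 0 0; -5/13 -12/13 0 0; 0 0 1 0; 0 0 0 1]
T2·T1 = [-18/13 15/26 0 0; 15/13 36/13 0 0; 0 0 2 0; 0 0 0 1]
det M = -9; M⁻¹ = [-8/13 5/39 0 0; 10/39 4/13 0 0; 0 0 1/2 0; 0 0 0 1]
M⁻¹ · (171/26, -483/65, 6)ᵀ = (-5, -3/5, 3)ᵀ

p = (-5, -3/5, 3)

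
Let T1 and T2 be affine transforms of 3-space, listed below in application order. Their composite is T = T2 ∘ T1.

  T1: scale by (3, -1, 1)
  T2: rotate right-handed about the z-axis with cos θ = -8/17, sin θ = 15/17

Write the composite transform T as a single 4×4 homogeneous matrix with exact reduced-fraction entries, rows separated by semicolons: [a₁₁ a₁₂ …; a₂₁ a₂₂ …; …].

T = [-24/17 15/17 0 0; 45/17 8/17 0 0; 0 0 1 0; 0 0 0 1]

T1 = [3 0 0 0; 0 -1 0 0; 0 0 1 0; 0 0 0 1]
T2·T1 = [-24/17 15/17 0 0; 45/17 8/17 0 0; 0 0 1 0; 0 0 0 1]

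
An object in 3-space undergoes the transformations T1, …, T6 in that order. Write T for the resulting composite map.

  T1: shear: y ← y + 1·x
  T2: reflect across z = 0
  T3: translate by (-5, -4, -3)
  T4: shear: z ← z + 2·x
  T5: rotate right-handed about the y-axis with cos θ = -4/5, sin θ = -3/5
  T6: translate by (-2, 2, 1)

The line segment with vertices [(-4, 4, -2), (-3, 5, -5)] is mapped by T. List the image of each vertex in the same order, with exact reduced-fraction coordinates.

image vertices: (83/5, -2, 54/5), (64/5, 0, 37/5)

T1 shear: y ← y + 1·x: (-4, 4, -2) → (-4, 0, -2); (-3, 5, -5) → (-3, 2, -5)
T2 reflect across z = 0: (-4, 0, -2) → (-4, 0, 2); (-3, 2, -5) → (-3, 2, 5)
T3 translate by (-5, -4, -3): (-4, 0, 2) → (-9, -4, -1); (-3, 2, 5) → (-8, -2, 2)
T4 shear: z ← z + 2·x: (-9, -4, -1) → (-9, -4, -19); (-8, -2, 2) → (-8, -2, -14)
T5 rotate right-handed about the y-axis with cos θ = -4/5, sin θ = -3/5: (-9, -4, -19) → (93/5, -4, 49/5); (-8, -2, -14) → (74/5, -2, 32/5)
T6 translate by (-2, 2, 1): (93/5, -4, 49/5) → (83/5, -2, 54/5); (74/5, -2, 32/5) → (64/5, 0, 37/5)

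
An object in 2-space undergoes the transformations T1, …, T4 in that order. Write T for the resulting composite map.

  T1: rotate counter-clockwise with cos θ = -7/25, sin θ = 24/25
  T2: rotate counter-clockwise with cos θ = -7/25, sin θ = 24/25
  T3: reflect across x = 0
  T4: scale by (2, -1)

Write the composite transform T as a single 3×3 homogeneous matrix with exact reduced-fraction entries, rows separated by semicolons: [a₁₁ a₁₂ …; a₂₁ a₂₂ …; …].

T = [1054/625 -672/625 0; 336/625 527/625 0; 0 0 1]

T1 = [-7/25 -24/25 0; 24/25 -7/25 0; 0 0 1]
T2·T1 = [-527/625 336/625 0; -336/625 -527/625 0; 0 0 1]
T3·…·T1 = [527/625 -336/625 0; -336/625 -527/625 0; 0 0 1]
T4·…·T1 = [1054/625 -672/625 0; 336/625 527/625 0; 0 0 1]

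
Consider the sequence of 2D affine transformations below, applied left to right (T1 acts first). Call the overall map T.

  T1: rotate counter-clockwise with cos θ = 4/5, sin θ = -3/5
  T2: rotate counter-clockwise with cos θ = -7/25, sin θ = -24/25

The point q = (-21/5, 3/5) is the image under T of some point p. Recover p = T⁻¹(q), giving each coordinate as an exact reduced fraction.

T1 = [4/5 3/5 0; -3/5 4/5 0; 0 0 1]
T2·T1 = [-4/5 3/5 0; -3/5 -4/5 0; 0 0 1]
det M = 1; M⁻¹ = [-4/5 -3/5 0; 3/5 -4/5 0; 0 0 1]
M⁻¹ · (-21/5, 3/5)ᵀ = (3, -3)ᵀ

p = (3, -3)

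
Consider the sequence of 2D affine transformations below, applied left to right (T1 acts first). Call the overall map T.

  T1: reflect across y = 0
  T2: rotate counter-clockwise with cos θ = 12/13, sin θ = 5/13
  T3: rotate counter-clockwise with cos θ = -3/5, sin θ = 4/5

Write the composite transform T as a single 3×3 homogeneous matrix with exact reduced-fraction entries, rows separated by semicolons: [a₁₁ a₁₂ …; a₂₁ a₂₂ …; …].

T = [-56/65 33/65 0; 33/65 56/65 0; 0 0 1]

T1 = [1 0 0; 0 -1 0; 0 0 1]
T2·T1 = [12/13 5/13 0; 5/13 -12/13 0; 0 0 1]
T3·…·T1 = [-56/65 33/65 0; 33/65 56/65 0; 0 0 1]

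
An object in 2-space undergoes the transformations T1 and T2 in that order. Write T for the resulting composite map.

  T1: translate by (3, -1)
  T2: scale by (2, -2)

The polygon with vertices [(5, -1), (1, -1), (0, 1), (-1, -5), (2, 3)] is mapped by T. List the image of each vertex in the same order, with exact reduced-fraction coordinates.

image vertices: (16, 4), (8, 4), (6, 0), (4, 12), (10, -4)

T1 translate by (3, -1): (5, -1) → (8, -2); (1, -1) → (4, -2); (0, 1) → (3, 0); (-1, -5) → (2, -6); (2, 3) → (5, 2)
T2 scale by (2, -2): (8, -2) → (16, 4); (4, -2) → (8, 4); (3, 0) → (6, 0); (2, -6) → (4, 12); (5, 2) → (10, -4)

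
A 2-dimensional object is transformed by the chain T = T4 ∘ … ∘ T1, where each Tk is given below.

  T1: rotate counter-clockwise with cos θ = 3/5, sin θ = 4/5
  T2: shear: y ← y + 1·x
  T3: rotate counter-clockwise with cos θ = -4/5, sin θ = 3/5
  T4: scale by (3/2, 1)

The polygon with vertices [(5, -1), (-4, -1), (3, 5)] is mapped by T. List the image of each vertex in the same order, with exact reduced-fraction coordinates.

image vertices: (-276/25, -87/25), (339/50, 84/25), (-6/25, -97/25)

T1 rotate counter-clockwise with cos θ = 3/5, sin θ = 4/5: (5, -1) → (19/5, 17/5); (-4, -1) → (-8/5, -19/5); (3, 5) → (-11/5, 27/5)
T2 shear: y ← y + 1·x: (19/5, 17/5) → (19/5, 36/5); (-8/5, -19/5) → (-8/5, -27/5); (-11/5, 27/5) → (-11/5, 16/5)
T3 rotate counter-clockwise with cos θ = -4/5, sin θ = 3/5: (19/5, 36/5) → (-184/25, -87/25); (-8/5, -27/5) → (113/25, 84/25); (-11/5, 16/5) → (-4/25, -97/25)
T4 scale by (3/2, 1): (-184/25, -87/25) → (-276/25, -87/25); (113/25, 84/25) → (339/50, 84/25); (-4/25, -97/25) → (-6/25, -97/25)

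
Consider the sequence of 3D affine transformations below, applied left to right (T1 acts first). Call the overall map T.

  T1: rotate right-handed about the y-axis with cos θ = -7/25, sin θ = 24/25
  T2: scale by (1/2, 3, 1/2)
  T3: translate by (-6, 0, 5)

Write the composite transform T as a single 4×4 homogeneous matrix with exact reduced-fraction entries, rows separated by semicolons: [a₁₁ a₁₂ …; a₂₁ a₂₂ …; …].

T1 = [-7/25 0 24/25 0; 0 1 0 0; -24/25 0 -7/25 0; 0 0 0 1]
T2·T1 = [-7/50 0 12/25 0; 0 3 0 0; -12/25 0 -7/50 0; 0 0 0 1]
T3·…·T1 = [-7/50 0 12/25 -6; 0 3 0 0; -12/25 0 -7/50 5; 0 0 0 1]

T = [-7/50 0 12/25 -6; 0 3 0 0; -12/25 0 -7/50 5; 0 0 0 1]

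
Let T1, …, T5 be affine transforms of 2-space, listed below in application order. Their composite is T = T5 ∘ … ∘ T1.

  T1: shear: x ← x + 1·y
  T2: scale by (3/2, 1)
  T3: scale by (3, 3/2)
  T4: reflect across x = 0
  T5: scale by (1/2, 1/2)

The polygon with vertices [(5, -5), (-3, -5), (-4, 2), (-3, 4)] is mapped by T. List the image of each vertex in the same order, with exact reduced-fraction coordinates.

image vertices: (0, -15/4), (18, -15/4), (9/2, 3/2), (-9/4, 3)

T1 shear: x ← x + 1·y: (5, -5) → (0, -5); (-3, -5) → (-8, -5); (-4, 2) → (-2, 2); (-3, 4) → (1, 4)
T2 scale by (3/2, 1): (0, -5) → (0, -5); (-8, -5) → (-12, -5); (-2, 2) → (-3, 2); (1, 4) → (3/2, 4)
T3 scale by (3, 3/2): (0, -5) → (0, -15/2); (-12, -5) → (-36, -15/2); (-3, 2) → (-9, 3); (3/2, 4) → (9/2, 6)
T4 reflect across x = 0: (0, -15/2) → (0, -15/2); (-36, -15/2) → (36, -15/2); (-9, 3) → (9, 3); (9/2, 6) → (-9/2, 6)
T5 scale by (1/2, 1/2): (0, -15/2) → (0, -15/4); (36, -15/2) → (18, -15/4); (9, 3) → (9/2, 3/2); (-9/2, 6) → (-9/4, 3)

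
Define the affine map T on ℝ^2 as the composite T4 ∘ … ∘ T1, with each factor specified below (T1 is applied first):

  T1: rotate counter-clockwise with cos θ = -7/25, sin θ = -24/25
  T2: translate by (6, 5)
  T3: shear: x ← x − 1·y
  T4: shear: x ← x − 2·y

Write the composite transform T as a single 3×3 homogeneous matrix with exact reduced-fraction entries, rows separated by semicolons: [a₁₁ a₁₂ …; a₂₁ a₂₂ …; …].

T = [13/5 9/5 -9; -24/25 -7/25 5; 0 0 1]

T1 = [-7/25 24/25 0; -24/25 -7/25 0; 0 0 1]
T2·T1 = [-7/25 24/25 6; -24/25 -7/25 5; 0 0 1]
T3·…·T1 = [17/25 31/25 1; -24/25 -7/25 5; 0 0 1]
T4·…·T1 = [13/5 9/5 -9; -24/25 -7/25 5; 0 0 1]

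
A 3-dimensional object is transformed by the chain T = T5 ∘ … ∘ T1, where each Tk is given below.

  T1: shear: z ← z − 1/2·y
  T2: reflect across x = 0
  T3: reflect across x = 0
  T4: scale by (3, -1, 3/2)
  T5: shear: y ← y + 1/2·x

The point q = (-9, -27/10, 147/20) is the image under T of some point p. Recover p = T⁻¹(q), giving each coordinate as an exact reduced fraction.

T1 = [1 0 0 0; 0 1 0 0; 0 -1/2 1 0; 0 0 0 1]
T2·T1 = [-1 0 0 0; 0 1 0 0; 0 -1/2 1 0; 0 0 0 1]
T3·…·T1 = [1 0 0 0; 0 1 0 0; 0 -1/2 1 0; 0 0 0 1]
T4·…·T1 = [3 0 0 0; 0 -1 0 0; 0 -3/4 3/2 0; 0 0 0 1]
T5·…·T1 = [3 0 0 0; 3/2 -1 0 0; 0 -3/4 3/2 0; 0 0 0 1]
det M = -9/2; M⁻¹ = [1/3 0 0 0; 1/2 -1 0 0; 1/4 -1/2 2/3 0; 0 0 0 1]
M⁻¹ · (-9, -27/10, 147/20)ᵀ = (-3, -9/5, 4)ᵀ

p = (-3, -9/5, 4)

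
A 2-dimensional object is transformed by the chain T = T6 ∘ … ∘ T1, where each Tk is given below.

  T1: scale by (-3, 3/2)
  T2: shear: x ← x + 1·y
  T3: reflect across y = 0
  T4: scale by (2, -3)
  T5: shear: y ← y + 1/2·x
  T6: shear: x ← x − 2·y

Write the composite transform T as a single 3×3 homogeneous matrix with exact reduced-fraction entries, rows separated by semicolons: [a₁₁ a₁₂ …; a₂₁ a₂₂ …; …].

T1 = [-3 0 0; 0 3/2 0; 0 0 1]
T2·T1 = [-3 3/2 0; 0 3/2 0; 0 0 1]
T3·…·T1 = [-3 3/2 0; 0 -3/2 0; 0 0 1]
T4·…·T1 = [-6 3 0; 0 9/2 0; 0 0 1]
T5·…·T1 = [-6 3 0; -3 6 0; 0 0 1]
T6·…·T1 = [0 -9 0; -3 6 0; 0 0 1]

T = [0 -9 0; -3 6 0; 0 0 1]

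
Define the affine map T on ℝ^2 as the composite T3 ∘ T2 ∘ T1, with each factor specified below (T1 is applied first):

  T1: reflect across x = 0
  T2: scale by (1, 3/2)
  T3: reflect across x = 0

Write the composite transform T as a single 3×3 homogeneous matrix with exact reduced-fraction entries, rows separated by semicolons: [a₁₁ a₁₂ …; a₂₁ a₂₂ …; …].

T = [1 0 0; 0 3/2 0; 0 0 1]

T1 = [-1 0 0; 0 1 0; 0 0 1]
T2·T1 = [-1 0 0; 0 3/2 0; 0 0 1]
T3·…·T1 = [1 0 0; 0 3/2 0; 0 0 1]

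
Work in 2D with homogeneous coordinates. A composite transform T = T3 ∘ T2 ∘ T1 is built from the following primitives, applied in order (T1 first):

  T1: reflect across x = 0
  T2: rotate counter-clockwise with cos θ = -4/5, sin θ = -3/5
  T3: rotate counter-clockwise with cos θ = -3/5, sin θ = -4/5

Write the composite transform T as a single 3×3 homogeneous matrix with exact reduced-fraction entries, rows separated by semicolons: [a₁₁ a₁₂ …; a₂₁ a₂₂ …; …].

T = [0 -1 0; -1 0 0; 0 0 1]

T1 = [-1 0 0; 0 1 0; 0 0 1]
T2·T1 = [4/5 3/5 0; 3/5 -4/5 0; 0 0 1]
T3·…·T1 = [0 -1 0; -1 0 0; 0 0 1]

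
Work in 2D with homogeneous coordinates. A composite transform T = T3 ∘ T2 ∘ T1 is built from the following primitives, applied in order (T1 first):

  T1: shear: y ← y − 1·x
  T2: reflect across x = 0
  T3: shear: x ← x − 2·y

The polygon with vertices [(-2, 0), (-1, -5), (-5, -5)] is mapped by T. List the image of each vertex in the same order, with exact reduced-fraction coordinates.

image vertices: (-2, 2), (9, -4), (5, 0)

T1 shear: y ← y − 1·x: (-2, 0) → (-2, 2); (-1, -5) → (-1, -4); (-5, -5) → (-5, 0)
T2 reflect across x = 0: (-2, 2) → (2, 2); (-1, -4) → (1, -4); (-5, 0) → (5, 0)
T3 shear: x ← x − 2·y: (2, 2) → (-2, 2); (1, -4) → (9, -4); (5, 0) → (5, 0)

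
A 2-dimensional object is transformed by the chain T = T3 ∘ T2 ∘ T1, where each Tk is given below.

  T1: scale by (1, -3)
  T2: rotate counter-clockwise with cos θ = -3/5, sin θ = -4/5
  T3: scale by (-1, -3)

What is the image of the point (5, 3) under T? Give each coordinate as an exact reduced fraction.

T1 scale by (1, -3): (5, 3) → (5, -9)
T2 rotate counter-clockwise with cos θ = -3/5, sin θ = -4/5: (5, -9) → (-51/5, 7/5)
T3 scale by (-1, -3): (-51/5, 7/5) → (51/5, -21/5)

T(p) = (51/5, -21/5)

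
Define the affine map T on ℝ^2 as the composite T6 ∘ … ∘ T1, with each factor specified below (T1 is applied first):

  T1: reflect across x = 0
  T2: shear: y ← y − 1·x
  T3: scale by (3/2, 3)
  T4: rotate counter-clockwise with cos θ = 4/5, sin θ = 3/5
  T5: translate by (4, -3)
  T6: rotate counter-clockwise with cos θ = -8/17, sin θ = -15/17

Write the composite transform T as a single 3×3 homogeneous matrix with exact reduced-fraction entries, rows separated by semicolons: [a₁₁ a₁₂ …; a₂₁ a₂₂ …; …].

T1 = [-1 0 0; 0 1 0; 0 0 1]
T2·T1 = [-1 0 0; 1 1 0; 0 0 1]
T3·…·T1 = [-3/2 0 0; 3 3 0; 0 0 1]
T4·…·T1 = [-3 -9/5 0; 3/2 12/5 0; 0 0 1]
T5·…·T1 = [-3 -9/5 4; 3/2 12/5 -3; 0 0 1]
T6·…·T1 = [93/34 252/85 -77/17; 33/17 39/85 -36/17; 0 0 1]

T = [93/34 252/85 -77/17; 33/17 39/85 -36/17; 0 0 1]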